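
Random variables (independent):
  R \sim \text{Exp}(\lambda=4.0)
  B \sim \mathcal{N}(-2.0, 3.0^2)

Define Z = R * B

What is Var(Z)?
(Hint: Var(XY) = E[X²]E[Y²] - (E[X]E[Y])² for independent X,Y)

Var(XY) = E[X²]E[Y²] - (E[X]E[Y])²
E[R] = 0.25, Var(R) = 0.0625
E[B] = -2, Var(B) = 9
E[R²] = 0.0625 + 0.25² = 0.125
E[B²] = 9 + (-2)² = 13
Var(Z) = 0.125*13 - (0.25*(-2))²
= 1.625 - 0.25 = 1.375

1.375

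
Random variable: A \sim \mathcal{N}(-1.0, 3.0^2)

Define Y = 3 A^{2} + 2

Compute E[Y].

E[Y] = 3*E[A²] + 2
E[A] = -1
E[A²] = Var(A) + (E[A])² = 9 + 1 = 10
E[Y] = 3*10 + 2 = 32

32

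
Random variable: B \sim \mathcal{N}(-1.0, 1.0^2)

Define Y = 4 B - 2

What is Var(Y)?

For Y = aB + b: Var(Y) = a² * Var(B)
Var(B) = 1.0^2 = 1
Var(Y) = 4² * 1 = 16 * 1 = 16

16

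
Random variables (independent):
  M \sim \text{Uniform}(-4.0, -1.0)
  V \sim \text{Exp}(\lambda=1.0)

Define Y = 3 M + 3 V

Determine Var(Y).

For independent RVs: Var(aX + bY) = a²Var(X) + b²Var(Y)
Var(M) = 0.75
Var(V) = 1
Var(Y) = 3²*0.75 + 3²*1
= 9*0.75 + 9*1 = 15.75

15.75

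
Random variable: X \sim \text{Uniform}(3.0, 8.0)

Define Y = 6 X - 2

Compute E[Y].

For Y = 6X - 2:
E[Y] = 6 * E[X] - 2
E[X] = (3 + 8)/2 = 5.5
E[Y] = 6 * 5.5 - 2 = 31

31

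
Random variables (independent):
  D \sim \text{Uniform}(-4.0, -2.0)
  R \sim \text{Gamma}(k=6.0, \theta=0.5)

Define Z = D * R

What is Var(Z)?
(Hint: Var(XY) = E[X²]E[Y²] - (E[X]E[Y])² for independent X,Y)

Var(XY) = E[X²]E[Y²] - (E[X]E[Y])²
E[D] = -3, Var(D) = 0.33333333
E[R] = 3, Var(R) = 1.5
E[D²] = 0.33333333 + (-3)² = 9.3333333
E[R²] = 1.5 + 3² = 10.5
Var(Z) = 9.3333333*10.5 - (-3*3)²
= 98 - 81 = 17

17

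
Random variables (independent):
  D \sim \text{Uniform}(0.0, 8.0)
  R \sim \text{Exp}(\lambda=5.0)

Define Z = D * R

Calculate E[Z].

For independent RVs: E[XY] = E[X]*E[Y]
E[D] = 4
E[R] = 0.2
E[Z] = 4 * 0.2 = 0.8

0.8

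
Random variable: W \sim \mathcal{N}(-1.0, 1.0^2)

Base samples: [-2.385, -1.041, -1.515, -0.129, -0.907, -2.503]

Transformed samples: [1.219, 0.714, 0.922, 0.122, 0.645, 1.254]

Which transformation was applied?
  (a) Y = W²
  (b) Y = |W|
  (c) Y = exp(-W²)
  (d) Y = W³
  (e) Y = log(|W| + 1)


Checking option (e) Y = log(|W| + 1):
  W = -2.385 -> Y = 1.219 ✓
  W = -1.041 -> Y = 0.714 ✓
  W = -1.515 -> Y = 0.922 ✓
All samples match this transformation.

(e) log(|W| + 1)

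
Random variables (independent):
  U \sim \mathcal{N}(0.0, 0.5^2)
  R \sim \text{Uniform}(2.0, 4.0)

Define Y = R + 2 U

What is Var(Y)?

For independent RVs: Var(aX + bY) = a²Var(X) + b²Var(Y)
Var(U) = 0.25
Var(R) = 0.33333333
Var(Y) = 2²*0.25 + 1²*0.33333333
= 4*0.25 + 1*0.33333333 = 1.3333333

1.3333333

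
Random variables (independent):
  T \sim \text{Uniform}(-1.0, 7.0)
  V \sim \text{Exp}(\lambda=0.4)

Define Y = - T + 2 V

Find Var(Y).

For independent RVs: Var(aX + bY) = a²Var(X) + b²Var(Y)
Var(T) = 5.3333333
Var(V) = 6.25
Var(Y) = (-1)²*5.3333333 + 2²*6.25
= 1*5.3333333 + 4*6.25 = 30.333333

30.333333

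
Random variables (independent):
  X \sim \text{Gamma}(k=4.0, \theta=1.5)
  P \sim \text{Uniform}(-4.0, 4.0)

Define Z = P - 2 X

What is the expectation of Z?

E[Z] = -2*E[X] + 1*E[P]
E[X] = 6
E[P] = 0
E[Z] = -2*6 + 1*0 = -12

-12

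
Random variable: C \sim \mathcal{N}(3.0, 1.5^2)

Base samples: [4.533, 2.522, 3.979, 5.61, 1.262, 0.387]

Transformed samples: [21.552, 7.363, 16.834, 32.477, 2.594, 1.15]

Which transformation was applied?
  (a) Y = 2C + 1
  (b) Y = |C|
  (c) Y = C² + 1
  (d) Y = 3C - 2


Checking option (c) Y = C² + 1:
  C = 4.533 -> Y = 21.552 ✓
  C = 2.522 -> Y = 7.363 ✓
  C = 3.979 -> Y = 16.834 ✓
All samples match this transformation.

(c) C² + 1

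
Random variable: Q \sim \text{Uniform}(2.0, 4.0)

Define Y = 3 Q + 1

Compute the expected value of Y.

For Y = 3Q + 1:
E[Y] = 3 * E[Q] + 1
E[Q] = (2 + 4)/2 = 3
E[Y] = 3 * 3 + 1 = 10

10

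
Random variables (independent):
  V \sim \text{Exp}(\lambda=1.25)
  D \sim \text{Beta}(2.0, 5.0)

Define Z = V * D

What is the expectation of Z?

For independent RVs: E[XY] = E[X]*E[Y]
E[V] = 0.8
E[D] = 0.28571429
E[Z] = 0.8 * 0.28571429 = 0.22857143

0.22857143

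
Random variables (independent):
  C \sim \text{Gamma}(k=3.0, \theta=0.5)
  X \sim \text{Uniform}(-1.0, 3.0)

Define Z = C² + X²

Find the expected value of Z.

E[Z] = E[C²] + E[X²]
E[C²] = Var(C) + E[C]² = 0.75 + 2.25 = 3
E[X²] = Var(X) + E[X]² = 1.3333333 + 1 = 2.3333333
E[Z] = 3 + 2.3333333 = 5.3333333

5.3333333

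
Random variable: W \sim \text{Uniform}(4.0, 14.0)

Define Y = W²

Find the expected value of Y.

Using E[X²] = Var(X) + (E[X])²:
E[W] = 9
Var(W) = (14 - 4)^2/12 = 8.3333333
E[W²] = 8.3333333 + 9² = 8.3333333 + 81 = 89.333333

89.333333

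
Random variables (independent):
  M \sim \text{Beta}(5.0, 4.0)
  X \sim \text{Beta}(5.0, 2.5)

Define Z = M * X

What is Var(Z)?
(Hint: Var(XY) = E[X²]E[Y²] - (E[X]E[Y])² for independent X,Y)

Var(XY) = E[X²]E[Y²] - (E[X]E[Y])²
E[M] = 0.55555556, Var(M) = 0.024691358
E[X] = 0.66666667, Var(X) = 0.026143791
E[M²] = 0.024691358 + 0.55555556² = 0.33333333
E[X²] = 0.026143791 + 0.66666667² = 0.47058824
Var(Z) = 0.33333333*0.47058824 - (0.55555556*0.66666667)²
= 0.15686275 - 0.13717421 = 0.019688534

0.019688534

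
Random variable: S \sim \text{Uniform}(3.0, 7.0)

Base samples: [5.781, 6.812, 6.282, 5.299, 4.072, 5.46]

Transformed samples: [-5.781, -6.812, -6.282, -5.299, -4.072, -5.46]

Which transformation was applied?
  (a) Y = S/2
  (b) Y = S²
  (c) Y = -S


Checking option (c) Y = -S:
  S = 5.781 -> Y = -5.781 ✓
  S = 6.812 -> Y = -6.812 ✓
  S = 6.282 -> Y = -6.282 ✓
All samples match this transformation.

(c) -S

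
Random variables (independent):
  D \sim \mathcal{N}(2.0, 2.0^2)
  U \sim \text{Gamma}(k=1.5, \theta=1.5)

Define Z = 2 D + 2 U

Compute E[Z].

E[Z] = 2*E[D] + 2*E[U]
E[D] = 2
E[U] = 2.25
E[Z] = 2*2 + 2*2.25 = 8.5

8.5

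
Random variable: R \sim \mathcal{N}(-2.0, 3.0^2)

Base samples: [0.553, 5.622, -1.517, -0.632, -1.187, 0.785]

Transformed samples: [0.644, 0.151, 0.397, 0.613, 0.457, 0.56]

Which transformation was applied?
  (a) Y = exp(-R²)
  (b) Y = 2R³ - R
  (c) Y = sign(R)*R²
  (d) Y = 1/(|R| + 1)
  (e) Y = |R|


Checking option (d) Y = 1/(|R| + 1):
  R = 0.553 -> Y = 0.644 ✓
  R = 5.622 -> Y = 0.151 ✓
  R = -1.517 -> Y = 0.397 ✓
All samples match this transformation.

(d) 1/(|R| + 1)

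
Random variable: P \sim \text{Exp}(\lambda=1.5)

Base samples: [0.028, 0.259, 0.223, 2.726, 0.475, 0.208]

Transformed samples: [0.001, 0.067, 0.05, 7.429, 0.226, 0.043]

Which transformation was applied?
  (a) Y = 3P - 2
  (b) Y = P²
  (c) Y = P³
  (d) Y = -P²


Checking option (b) Y = P²:
  P = 0.028 -> Y = 0.001 ✓
  P = 0.259 -> Y = 0.067 ✓
  P = 0.223 -> Y = 0.05 ✓
All samples match this transformation.

(b) P²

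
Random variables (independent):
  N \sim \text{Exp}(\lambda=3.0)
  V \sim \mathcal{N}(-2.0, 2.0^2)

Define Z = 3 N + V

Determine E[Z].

E[Z] = 3*E[N] + 1*E[V]
E[N] = 0.33333333
E[V] = -2
E[Z] = 3*0.33333333 + 1*(-2) = -1

-1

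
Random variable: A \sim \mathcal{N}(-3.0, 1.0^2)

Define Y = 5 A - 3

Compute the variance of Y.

For Y = aA + b: Var(Y) = a² * Var(A)
Var(A) = 1.0^2 = 1
Var(Y) = 5² * 1 = 25 * 1 = 25

25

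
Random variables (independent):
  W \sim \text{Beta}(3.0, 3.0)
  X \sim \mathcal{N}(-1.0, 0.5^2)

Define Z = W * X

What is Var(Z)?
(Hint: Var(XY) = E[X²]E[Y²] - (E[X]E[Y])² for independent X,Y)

Var(XY) = E[X²]E[Y²] - (E[X]E[Y])²
E[W] = 0.5, Var(W) = 0.035714286
E[X] = -1, Var(X) = 0.25
E[W²] = 0.035714286 + 0.5² = 0.28571429
E[X²] = 0.25 + (-1)² = 1.25
Var(Z) = 0.28571429*1.25 - (0.5*(-1))²
= 0.35714286 - 0.25 = 0.10714286

0.10714286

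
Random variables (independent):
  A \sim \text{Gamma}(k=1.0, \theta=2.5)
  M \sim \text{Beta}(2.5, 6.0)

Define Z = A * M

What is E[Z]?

For independent RVs: E[XY] = E[X]*E[Y]
E[A] = 2.5
E[M] = 0.29411765
E[Z] = 2.5 * 0.29411765 = 0.73529412

0.73529412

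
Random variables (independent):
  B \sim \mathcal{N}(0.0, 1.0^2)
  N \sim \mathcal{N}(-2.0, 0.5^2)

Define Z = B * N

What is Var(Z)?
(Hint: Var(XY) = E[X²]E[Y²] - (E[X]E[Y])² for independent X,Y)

Var(XY) = E[X²]E[Y²] - (E[X]E[Y])²
E[B] = 0, Var(B) = 1
E[N] = -2, Var(N) = 0.25
E[B²] = 1 + 0² = 1
E[N²] = 0.25 + (-2)² = 4.25
Var(Z) = 1*4.25 - (0*(-2))²
= 4.25 - 0 = 4.25

4.25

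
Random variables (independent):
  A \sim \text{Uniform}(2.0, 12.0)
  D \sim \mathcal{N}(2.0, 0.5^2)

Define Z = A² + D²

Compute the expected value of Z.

E[Z] = E[A²] + E[D²]
E[A²] = Var(A) + E[A]² = 8.3333333 + 49 = 57.333333
E[D²] = Var(D) + E[D]² = 0.25 + 4 = 4.25
E[Z] = 57.333333 + 4.25 = 61.583333

61.583333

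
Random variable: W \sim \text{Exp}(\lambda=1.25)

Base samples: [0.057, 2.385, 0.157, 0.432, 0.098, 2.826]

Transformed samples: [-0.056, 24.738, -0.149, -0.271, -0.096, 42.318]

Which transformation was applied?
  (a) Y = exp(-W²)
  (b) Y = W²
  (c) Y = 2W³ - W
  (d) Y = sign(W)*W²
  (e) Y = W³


Checking option (c) Y = 2W³ - W:
  W = 0.057 -> Y = -0.056 ✓
  W = 2.385 -> Y = 24.738 ✓
  W = 0.157 -> Y = -0.149 ✓
All samples match this transformation.

(c) 2W³ - W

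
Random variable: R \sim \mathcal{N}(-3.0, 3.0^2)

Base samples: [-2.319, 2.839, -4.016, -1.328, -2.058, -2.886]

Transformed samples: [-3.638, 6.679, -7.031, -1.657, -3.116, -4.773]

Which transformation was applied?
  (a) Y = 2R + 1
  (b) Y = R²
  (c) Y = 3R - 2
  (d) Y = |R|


Checking option (a) Y = 2R + 1:
  R = -2.319 -> Y = -3.638 ✓
  R = 2.839 -> Y = 6.679 ✓
  R = -4.016 -> Y = -7.031 ✓
All samples match this transformation.

(a) 2R + 1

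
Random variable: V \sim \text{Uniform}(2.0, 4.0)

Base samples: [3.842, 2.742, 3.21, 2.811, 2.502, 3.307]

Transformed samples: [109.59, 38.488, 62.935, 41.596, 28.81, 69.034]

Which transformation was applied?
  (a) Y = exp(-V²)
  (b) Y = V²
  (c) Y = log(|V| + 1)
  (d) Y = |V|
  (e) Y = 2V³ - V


Checking option (e) Y = 2V³ - V:
  V = 3.842 -> Y = 109.59 ✓
  V = 2.742 -> Y = 38.488 ✓
  V = 3.21 -> Y = 62.935 ✓
All samples match this transformation.

(e) 2V³ - V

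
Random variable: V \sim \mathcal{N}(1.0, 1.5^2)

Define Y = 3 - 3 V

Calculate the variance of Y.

For Y = aV + b: Var(Y) = a² * Var(V)
Var(V) = 1.5^2 = 2.25
Var(Y) = (-3)² * 2.25 = 9 * 2.25 = 20.25

20.25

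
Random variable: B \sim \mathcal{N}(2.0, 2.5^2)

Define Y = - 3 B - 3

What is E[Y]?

For Y = -3B - 3:
E[Y] = -3 * E[B] - 3
E[B] = 2.0 = 2
E[Y] = -3 * 2 - 3 = -9

-9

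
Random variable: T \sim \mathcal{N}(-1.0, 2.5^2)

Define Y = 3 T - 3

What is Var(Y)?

For Y = aT + b: Var(Y) = a² * Var(T)
Var(T) = 2.5^2 = 6.25
Var(Y) = 3² * 6.25 = 9 * 6.25 = 56.25

56.25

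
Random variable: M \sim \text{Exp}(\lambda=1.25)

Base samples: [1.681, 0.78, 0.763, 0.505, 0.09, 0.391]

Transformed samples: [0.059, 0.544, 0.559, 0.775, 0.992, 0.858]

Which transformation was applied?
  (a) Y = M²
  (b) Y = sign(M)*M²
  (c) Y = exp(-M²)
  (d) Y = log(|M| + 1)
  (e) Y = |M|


Checking option (c) Y = exp(-M²):
  M = 1.681 -> Y = 0.059 ✓
  M = 0.78 -> Y = 0.544 ✓
  M = 0.763 -> Y = 0.559 ✓
All samples match this transformation.

(c) exp(-M²)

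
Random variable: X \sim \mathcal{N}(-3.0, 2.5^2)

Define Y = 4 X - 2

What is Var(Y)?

For Y = aX + b: Var(Y) = a² * Var(X)
Var(X) = 2.5^2 = 6.25
Var(Y) = 4² * 6.25 = 16 * 6.25 = 100

100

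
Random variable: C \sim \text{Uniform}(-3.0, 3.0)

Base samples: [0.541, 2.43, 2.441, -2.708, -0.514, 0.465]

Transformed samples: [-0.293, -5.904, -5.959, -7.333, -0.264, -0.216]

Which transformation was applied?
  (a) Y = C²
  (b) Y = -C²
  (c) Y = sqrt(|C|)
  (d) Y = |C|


Checking option (b) Y = -C²:
  C = 0.541 -> Y = -0.293 ✓
  C = 2.43 -> Y = -5.904 ✓
  C = 2.441 -> Y = -5.959 ✓
All samples match this transformation.

(b) -C²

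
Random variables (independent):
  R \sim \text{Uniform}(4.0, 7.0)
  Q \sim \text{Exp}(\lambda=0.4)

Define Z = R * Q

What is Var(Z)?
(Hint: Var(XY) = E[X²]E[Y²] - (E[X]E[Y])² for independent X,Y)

Var(XY) = E[X²]E[Y²] - (E[X]E[Y])²
E[R] = 5.5, Var(R) = 0.75
E[Q] = 2.5, Var(Q) = 6.25
E[R²] = 0.75 + 5.5² = 31
E[Q²] = 6.25 + 2.5² = 12.5
Var(Z) = 31*12.5 - (5.5*2.5)²
= 387.5 - 189.0625 = 198.4375

198.4375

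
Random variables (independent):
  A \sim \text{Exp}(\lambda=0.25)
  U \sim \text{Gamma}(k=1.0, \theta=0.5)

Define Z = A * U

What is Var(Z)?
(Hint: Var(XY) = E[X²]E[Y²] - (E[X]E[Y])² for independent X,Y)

Var(XY) = E[X²]E[Y²] - (E[X]E[Y])²
E[A] = 4, Var(A) = 16
E[U] = 0.5, Var(U) = 0.25
E[A²] = 16 + 4² = 32
E[U²] = 0.25 + 0.5² = 0.5
Var(Z) = 32*0.5 - (4*0.5)²
= 16 - 4 = 12

12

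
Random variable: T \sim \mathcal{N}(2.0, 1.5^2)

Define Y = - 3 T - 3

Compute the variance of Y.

For Y = aT + b: Var(Y) = a² * Var(T)
Var(T) = 1.5^2 = 2.25
Var(Y) = (-3)² * 2.25 = 9 * 2.25 = 20.25

20.25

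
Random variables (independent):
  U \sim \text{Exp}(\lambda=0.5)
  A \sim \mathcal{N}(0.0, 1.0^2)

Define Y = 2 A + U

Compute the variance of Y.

For independent RVs: Var(aX + bY) = a²Var(X) + b²Var(Y)
Var(U) = 4
Var(A) = 1
Var(Y) = 1²*4 + 2²*1
= 1*4 + 4*1 = 8

8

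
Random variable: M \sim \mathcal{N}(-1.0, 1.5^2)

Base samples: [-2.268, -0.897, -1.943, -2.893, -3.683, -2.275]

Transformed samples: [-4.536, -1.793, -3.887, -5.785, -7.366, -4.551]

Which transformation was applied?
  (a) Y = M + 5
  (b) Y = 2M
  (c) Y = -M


Checking option (b) Y = 2M:
  M = -2.268 -> Y = -4.536 ✓
  M = -0.897 -> Y = -1.793 ✓
  M = -1.943 -> Y = -3.887 ✓
All samples match this transformation.

(b) 2M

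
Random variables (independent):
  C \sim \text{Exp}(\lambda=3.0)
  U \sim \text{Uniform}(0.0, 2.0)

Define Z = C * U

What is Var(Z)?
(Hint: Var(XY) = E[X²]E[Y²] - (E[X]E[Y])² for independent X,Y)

Var(XY) = E[X²]E[Y²] - (E[X]E[Y])²
E[C] = 0.33333333, Var(C) = 0.11111111
E[U] = 1, Var(U) = 0.33333333
E[C²] = 0.11111111 + 0.33333333² = 0.22222222
E[U²] = 0.33333333 + 1² = 1.3333333
Var(Z) = 0.22222222*1.3333333 - (0.33333333*1)²
= 0.2962963 - 0.11111111 = 0.18518519

0.18518519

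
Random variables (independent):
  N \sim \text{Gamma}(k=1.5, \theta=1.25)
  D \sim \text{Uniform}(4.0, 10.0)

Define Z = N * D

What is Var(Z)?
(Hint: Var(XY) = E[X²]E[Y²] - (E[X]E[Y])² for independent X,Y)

Var(XY) = E[X²]E[Y²] - (E[X]E[Y])²
E[N] = 1.875, Var(N) = 2.34375
E[D] = 7, Var(D) = 3
E[N²] = 2.34375 + 1.875² = 5.859375
E[D²] = 3 + 7² = 52
Var(Z) = 5.859375*52 - (1.875*7)²
= 304.6875 - 172.26562 = 132.42188

132.42188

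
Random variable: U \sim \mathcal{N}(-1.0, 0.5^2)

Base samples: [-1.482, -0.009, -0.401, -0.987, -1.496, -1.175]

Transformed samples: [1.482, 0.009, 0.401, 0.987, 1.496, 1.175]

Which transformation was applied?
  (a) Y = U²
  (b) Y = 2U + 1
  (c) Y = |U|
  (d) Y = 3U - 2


Checking option (c) Y = |U|:
  U = -1.482 -> Y = 1.482 ✓
  U = -0.009 -> Y = 0.009 ✓
  U = -0.401 -> Y = 0.401 ✓
All samples match this transformation.

(c) |U|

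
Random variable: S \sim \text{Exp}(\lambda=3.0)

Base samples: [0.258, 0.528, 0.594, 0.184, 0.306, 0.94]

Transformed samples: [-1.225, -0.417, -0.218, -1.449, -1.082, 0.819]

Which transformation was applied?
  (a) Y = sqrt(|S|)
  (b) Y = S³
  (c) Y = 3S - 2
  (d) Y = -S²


Checking option (c) Y = 3S - 2:
  S = 0.258 -> Y = -1.225 ✓
  S = 0.528 -> Y = -0.417 ✓
  S = 0.594 -> Y = -0.218 ✓
All samples match this transformation.

(c) 3S - 2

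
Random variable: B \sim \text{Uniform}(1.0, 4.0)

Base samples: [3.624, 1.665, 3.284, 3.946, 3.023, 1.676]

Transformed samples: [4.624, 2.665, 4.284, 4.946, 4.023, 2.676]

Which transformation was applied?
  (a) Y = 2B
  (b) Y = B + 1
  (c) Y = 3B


Checking option (b) Y = B + 1:
  B = 3.624 -> Y = 4.624 ✓
  B = 1.665 -> Y = 2.665 ✓
  B = 3.284 -> Y = 4.284 ✓
All samples match this transformation.

(b) B + 1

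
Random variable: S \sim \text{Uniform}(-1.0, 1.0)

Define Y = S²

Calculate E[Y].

E[S²] = Var(S) + (E[S])² = 0.33333333 + 0 = 0.33333333

0.33333333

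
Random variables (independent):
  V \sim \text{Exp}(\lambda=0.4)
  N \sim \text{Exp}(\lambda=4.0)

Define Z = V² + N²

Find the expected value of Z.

E[Z] = E[V²] + E[N²]
E[V²] = Var(V) + E[V]² = 6.25 + 6.25 = 12.5
E[N²] = Var(N) + E[N]² = 0.0625 + 0.0625 = 0.125
E[Z] = 12.5 + 0.125 = 12.625

12.625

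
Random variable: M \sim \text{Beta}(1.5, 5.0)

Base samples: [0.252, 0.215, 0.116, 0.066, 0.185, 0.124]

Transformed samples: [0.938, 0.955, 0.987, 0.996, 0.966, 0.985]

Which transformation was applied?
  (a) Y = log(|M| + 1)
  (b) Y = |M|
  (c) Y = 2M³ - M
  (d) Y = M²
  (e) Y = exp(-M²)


Checking option (e) Y = exp(-M²):
  M = 0.252 -> Y = 0.938 ✓
  M = 0.215 -> Y = 0.955 ✓
  M = 0.116 -> Y = 0.987 ✓
All samples match this transformation.

(e) exp(-M²)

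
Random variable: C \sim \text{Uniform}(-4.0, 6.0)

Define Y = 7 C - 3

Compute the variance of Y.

For Y = aC + b: Var(Y) = a² * Var(C)
Var(C) = (6 + 4)^2/12 = 8.3333333
Var(Y) = 7² * 8.3333333 = 49 * 8.3333333 = 408.33333

408.33333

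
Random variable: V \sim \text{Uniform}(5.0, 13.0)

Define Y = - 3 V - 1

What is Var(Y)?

For Y = aV + b: Var(Y) = a² * Var(V)
Var(V) = (13 - 5)^2/12 = 5.3333333
Var(Y) = (-3)² * 5.3333333 = 9 * 5.3333333 = 48

48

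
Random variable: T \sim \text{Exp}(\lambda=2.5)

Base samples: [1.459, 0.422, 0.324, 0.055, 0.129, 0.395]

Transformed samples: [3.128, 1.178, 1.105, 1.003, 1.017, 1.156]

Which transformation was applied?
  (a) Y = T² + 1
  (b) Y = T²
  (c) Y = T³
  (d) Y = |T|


Checking option (a) Y = T² + 1:
  T = 1.459 -> Y = 3.128 ✓
  T = 0.422 -> Y = 1.178 ✓
  T = 0.324 -> Y = 1.105 ✓
All samples match this transformation.

(a) T² + 1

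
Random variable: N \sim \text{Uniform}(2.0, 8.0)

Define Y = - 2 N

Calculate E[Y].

For Y = -2N:
E[Y] = -2 * E[N]
E[N] = (2 + 8)/2 = 5
E[Y] = -2 * 5 = -10

-10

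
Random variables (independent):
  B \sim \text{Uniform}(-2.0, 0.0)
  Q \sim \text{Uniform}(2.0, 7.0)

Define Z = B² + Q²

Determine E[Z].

E[Z] = E[B²] + E[Q²]
E[B²] = Var(B) + E[B]² = 0.33333333 + 1 = 1.3333333
E[Q²] = Var(Q) + E[Q]² = 2.0833333 + 20.25 = 22.333333
E[Z] = 1.3333333 + 22.333333 = 23.666667

23.666667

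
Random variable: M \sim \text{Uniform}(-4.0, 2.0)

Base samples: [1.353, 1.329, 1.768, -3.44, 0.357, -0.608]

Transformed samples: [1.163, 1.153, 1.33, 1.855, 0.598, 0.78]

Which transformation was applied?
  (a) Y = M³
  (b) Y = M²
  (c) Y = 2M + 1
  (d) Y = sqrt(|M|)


Checking option (d) Y = sqrt(|M|):
  M = 1.353 -> Y = 1.163 ✓
  M = 1.329 -> Y = 1.153 ✓
  M = 1.768 -> Y = 1.33 ✓
All samples match this transformation.

(d) sqrt(|M|)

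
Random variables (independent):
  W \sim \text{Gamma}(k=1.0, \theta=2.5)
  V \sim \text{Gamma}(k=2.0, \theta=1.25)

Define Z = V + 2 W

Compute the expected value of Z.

E[Z] = 2*E[W] + 1*E[V]
E[W] = 2.5
E[V] = 2.5
E[Z] = 2*2.5 + 1*2.5 = 7.5

7.5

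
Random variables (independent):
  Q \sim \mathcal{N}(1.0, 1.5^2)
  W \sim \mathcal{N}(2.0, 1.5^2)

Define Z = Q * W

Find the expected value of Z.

For independent RVs: E[XY] = E[X]*E[Y]
E[Q] = 1
E[W] = 2
E[Z] = 1 * 2 = 2

2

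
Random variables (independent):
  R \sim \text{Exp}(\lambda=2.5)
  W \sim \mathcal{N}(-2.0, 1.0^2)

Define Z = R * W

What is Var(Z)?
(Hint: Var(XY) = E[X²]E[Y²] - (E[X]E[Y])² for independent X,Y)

Var(XY) = E[X²]E[Y²] - (E[X]E[Y])²
E[R] = 0.4, Var(R) = 0.16
E[W] = -2, Var(W) = 1
E[R²] = 0.16 + 0.4² = 0.32
E[W²] = 1 + (-2)² = 5
Var(Z) = 0.32*5 - (0.4*(-2))²
= 1.6 - 0.64 = 0.96

0.96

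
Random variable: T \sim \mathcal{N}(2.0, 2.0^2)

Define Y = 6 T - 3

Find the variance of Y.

For Y = aT + b: Var(Y) = a² * Var(T)
Var(T) = 2.0^2 = 4
Var(Y) = 6² * 4 = 36 * 4 = 144

144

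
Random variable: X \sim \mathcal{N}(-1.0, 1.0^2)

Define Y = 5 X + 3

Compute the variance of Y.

For Y = aX + b: Var(Y) = a² * Var(X)
Var(X) = 1.0^2 = 1
Var(Y) = 5² * 1 = 25 * 1 = 25

25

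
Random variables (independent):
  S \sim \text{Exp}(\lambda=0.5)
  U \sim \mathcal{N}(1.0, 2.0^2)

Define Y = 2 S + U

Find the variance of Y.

For independent RVs: Var(aX + bY) = a²Var(X) + b²Var(Y)
Var(S) = 4
Var(U) = 4
Var(Y) = 2²*4 + 1²*4
= 4*4 + 1*4 = 20

20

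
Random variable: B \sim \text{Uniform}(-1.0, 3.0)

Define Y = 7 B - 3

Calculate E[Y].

For Y = 7B - 3:
E[Y] = 7 * E[B] - 3
E[B] = (-1 + 3)/2 = 1
E[Y] = 7 * 1 - 3 = 4

4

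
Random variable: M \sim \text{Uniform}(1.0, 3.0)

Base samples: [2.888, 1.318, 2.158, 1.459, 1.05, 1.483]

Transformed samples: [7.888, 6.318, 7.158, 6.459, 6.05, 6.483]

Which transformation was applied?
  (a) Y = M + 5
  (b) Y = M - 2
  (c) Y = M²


Checking option (a) Y = M + 5:
  M = 2.888 -> Y = 7.888 ✓
  M = 1.318 -> Y = 6.318 ✓
  M = 2.158 -> Y = 7.158 ✓
All samples match this transformation.

(a) M + 5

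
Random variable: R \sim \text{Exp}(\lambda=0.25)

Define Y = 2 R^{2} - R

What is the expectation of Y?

E[Y] = 2*E[R²] - 1*E[R]
E[R] = 4
E[R²] = Var(R) + (E[R])² = 16 + 16 = 32
E[Y] = 2*32 - 1*4 = 60

60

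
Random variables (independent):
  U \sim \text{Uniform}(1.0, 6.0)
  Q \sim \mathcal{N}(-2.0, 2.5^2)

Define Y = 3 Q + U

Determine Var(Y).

For independent RVs: Var(aX + bY) = a²Var(X) + b²Var(Y)
Var(U) = 2.0833333
Var(Q) = 6.25
Var(Y) = 1²*2.0833333 + 3²*6.25
= 1*2.0833333 + 9*6.25 = 58.333333

58.333333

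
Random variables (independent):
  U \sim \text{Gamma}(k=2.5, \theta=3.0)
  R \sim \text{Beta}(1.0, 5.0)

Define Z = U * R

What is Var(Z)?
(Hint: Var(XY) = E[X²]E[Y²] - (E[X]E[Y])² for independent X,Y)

Var(XY) = E[X²]E[Y²] - (E[X]E[Y])²
E[U] = 7.5, Var(U) = 22.5
E[R] = 0.16666667, Var(R) = 0.01984127
E[U²] = 22.5 + 7.5² = 78.75
E[R²] = 0.01984127 + 0.16666667² = 0.047619048
Var(Z) = 78.75*0.047619048 - (7.5*0.16666667)²
= 3.75 - 1.5625 = 2.1875

2.1875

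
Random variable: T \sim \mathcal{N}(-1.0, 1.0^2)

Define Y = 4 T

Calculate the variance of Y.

For Y = aT + b: Var(Y) = a² * Var(T)
Var(T) = 1.0^2 = 1
Var(Y) = 4² * 1 = 16 * 1 = 16

16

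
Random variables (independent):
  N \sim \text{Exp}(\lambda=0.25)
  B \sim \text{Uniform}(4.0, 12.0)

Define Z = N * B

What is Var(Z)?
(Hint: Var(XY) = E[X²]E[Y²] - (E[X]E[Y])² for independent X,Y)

Var(XY) = E[X²]E[Y²] - (E[X]E[Y])²
E[N] = 4, Var(N) = 16
E[B] = 8, Var(B) = 5.3333333
E[N²] = 16 + 4² = 32
E[B²] = 5.3333333 + 8² = 69.333333
Var(Z) = 32*69.333333 - (4*8)²
= 2218.6667 - 1024 = 1194.6667

1194.6667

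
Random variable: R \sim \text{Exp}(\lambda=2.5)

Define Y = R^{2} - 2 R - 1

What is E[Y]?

E[Y] = 1*E[R²] - 2*E[R] - 1
E[R] = 0.4
E[R²] = Var(R) + (E[R])² = 0.16 + 0.16 = 0.32
E[Y] = 1*0.32 - 2*0.4 - 1 = -1.48

-1.48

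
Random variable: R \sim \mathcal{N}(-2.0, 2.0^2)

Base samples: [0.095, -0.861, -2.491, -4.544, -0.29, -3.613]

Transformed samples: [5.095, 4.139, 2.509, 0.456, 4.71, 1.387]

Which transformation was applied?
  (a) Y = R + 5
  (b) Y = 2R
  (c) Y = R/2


Checking option (a) Y = R + 5:
  R = 0.095 -> Y = 5.095 ✓
  R = -0.861 -> Y = 4.139 ✓
  R = -2.491 -> Y = 2.509 ✓
All samples match this transformation.

(a) R + 5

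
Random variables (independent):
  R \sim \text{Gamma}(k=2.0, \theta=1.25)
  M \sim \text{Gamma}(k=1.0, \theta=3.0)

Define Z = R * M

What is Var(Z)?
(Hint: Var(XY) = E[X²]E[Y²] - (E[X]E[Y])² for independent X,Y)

Var(XY) = E[X²]E[Y²] - (E[X]E[Y])²
E[R] = 2.5, Var(R) = 3.125
E[M] = 3, Var(M) = 9
E[R²] = 3.125 + 2.5² = 9.375
E[M²] = 9 + 3² = 18
Var(Z) = 9.375*18 - (2.5*3)²
= 168.75 - 56.25 = 112.5

112.5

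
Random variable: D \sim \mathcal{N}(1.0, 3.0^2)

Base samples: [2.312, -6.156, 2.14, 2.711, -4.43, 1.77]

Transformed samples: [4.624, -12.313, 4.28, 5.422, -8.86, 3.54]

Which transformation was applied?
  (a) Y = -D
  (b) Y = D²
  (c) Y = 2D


Checking option (c) Y = 2D:
  D = 2.312 -> Y = 4.624 ✓
  D = -6.156 -> Y = -12.313 ✓
  D = 2.14 -> Y = 4.28 ✓
All samples match this transformation.

(c) 2D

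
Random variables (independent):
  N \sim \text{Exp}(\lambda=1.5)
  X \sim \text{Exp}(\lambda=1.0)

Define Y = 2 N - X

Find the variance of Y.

For independent RVs: Var(aX + bY) = a²Var(X) + b²Var(Y)
Var(N) = 0.44444444
Var(X) = 1
Var(Y) = 2²*0.44444444 + (-1)²*1
= 4*0.44444444 + 1*1 = 2.7777778

2.7777778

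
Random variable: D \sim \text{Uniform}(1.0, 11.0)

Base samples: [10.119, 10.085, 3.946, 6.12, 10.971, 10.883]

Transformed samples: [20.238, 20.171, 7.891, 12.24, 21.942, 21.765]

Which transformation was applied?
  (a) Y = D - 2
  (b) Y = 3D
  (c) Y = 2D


Checking option (c) Y = 2D:
  D = 10.119 -> Y = 20.238 ✓
  D = 10.085 -> Y = 20.171 ✓
  D = 3.946 -> Y = 7.891 ✓
All samples match this transformation.

(c) 2D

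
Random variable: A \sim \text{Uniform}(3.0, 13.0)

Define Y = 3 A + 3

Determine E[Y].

For Y = 3A + 3:
E[Y] = 3 * E[A] + 3
E[A] = (3 + 13)/2 = 8
E[Y] = 3 * 8 + 3 = 27

27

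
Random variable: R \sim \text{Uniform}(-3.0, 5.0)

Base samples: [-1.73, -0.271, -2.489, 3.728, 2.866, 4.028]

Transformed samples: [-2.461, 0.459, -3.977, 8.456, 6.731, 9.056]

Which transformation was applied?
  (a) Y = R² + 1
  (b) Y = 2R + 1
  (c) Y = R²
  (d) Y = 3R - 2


Checking option (b) Y = 2R + 1:
  R = -1.73 -> Y = -2.461 ✓
  R = -0.271 -> Y = 0.459 ✓
  R = -2.489 -> Y = -3.977 ✓
All samples match this transformation.

(b) 2R + 1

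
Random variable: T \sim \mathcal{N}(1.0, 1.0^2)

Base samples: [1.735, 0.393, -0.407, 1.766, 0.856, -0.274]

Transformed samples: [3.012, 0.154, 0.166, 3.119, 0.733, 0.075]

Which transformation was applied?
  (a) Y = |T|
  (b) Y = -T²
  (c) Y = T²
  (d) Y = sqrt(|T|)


Checking option (c) Y = T²:
  T = 1.735 -> Y = 3.012 ✓
  T = 0.393 -> Y = 0.154 ✓
  T = -0.407 -> Y = 0.166 ✓
All samples match this transformation.

(c) T²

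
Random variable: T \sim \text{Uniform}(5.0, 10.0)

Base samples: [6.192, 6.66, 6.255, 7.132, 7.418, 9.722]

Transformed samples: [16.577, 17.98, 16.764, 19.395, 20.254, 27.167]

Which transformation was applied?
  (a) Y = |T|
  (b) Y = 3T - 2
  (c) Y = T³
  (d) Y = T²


Checking option (b) Y = 3T - 2:
  T = 6.192 -> Y = 16.577 ✓
  T = 6.66 -> Y = 17.98 ✓
  T = 6.255 -> Y = 16.764 ✓
All samples match this transformation.

(b) 3T - 2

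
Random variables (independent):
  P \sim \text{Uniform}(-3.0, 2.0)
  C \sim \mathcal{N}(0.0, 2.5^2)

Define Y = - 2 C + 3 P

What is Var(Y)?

For independent RVs: Var(aX + bY) = a²Var(X) + b²Var(Y)
Var(P) = 2.0833333
Var(C) = 6.25
Var(Y) = 3²*2.0833333 + (-2)²*6.25
= 9*2.0833333 + 4*6.25 = 43.75

43.75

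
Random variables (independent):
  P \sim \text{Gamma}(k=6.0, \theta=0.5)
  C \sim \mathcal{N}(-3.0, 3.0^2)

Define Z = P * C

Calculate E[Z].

For independent RVs: E[XY] = E[X]*E[Y]
E[P] = 3
E[C] = -3
E[Z] = 3 * (-3) = -9

-9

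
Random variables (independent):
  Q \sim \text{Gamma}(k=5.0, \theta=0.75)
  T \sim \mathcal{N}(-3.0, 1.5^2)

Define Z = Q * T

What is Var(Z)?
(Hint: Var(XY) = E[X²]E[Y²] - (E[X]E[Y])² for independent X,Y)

Var(XY) = E[X²]E[Y²] - (E[X]E[Y])²
E[Q] = 3.75, Var(Q) = 2.8125
E[T] = -3, Var(T) = 2.25
E[Q²] = 2.8125 + 3.75² = 16.875
E[T²] = 2.25 + (-3)² = 11.25
Var(Z) = 16.875*11.25 - (3.75*(-3))²
= 189.84375 - 126.5625 = 63.28125

63.28125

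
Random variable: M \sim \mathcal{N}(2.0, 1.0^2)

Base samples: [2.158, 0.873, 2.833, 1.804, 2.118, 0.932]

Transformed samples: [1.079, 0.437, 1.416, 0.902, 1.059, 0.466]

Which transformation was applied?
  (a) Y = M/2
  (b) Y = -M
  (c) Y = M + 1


Checking option (a) Y = M/2:
  M = 2.158 -> Y = 1.079 ✓
  M = 0.873 -> Y = 0.437 ✓
  M = 2.833 -> Y = 1.416 ✓
All samples match this transformation.

(a) M/2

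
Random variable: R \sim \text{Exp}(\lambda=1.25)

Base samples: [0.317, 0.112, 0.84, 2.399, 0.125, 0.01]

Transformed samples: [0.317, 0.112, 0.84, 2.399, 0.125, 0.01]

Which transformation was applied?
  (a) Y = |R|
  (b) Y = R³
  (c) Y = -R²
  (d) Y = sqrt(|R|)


Checking option (a) Y = |R|:
  R = 0.317 -> Y = 0.317 ✓
  R = 0.112 -> Y = 0.112 ✓
  R = 0.84 -> Y = 0.84 ✓
All samples match this transformation.

(a) |R|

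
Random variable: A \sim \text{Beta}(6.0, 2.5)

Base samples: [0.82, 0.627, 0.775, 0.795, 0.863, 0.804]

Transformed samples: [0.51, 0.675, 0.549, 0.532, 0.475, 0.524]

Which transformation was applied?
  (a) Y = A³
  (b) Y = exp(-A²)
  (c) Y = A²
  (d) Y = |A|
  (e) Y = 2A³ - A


Checking option (b) Y = exp(-A²):
  A = 0.82 -> Y = 0.51 ✓
  A = 0.627 -> Y = 0.675 ✓
  A = 0.775 -> Y = 0.549 ✓
All samples match this transformation.

(b) exp(-A²)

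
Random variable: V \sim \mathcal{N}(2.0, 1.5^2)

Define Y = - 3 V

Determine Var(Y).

For Y = aV + b: Var(Y) = a² * Var(V)
Var(V) = 1.5^2 = 2.25
Var(Y) = (-3)² * 2.25 = 9 * 2.25 = 20.25

20.25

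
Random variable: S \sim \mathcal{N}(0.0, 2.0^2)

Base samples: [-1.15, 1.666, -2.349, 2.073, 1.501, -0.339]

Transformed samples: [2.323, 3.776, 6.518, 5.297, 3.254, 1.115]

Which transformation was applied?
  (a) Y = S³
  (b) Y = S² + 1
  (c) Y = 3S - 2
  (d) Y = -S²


Checking option (b) Y = S² + 1:
  S = -1.15 -> Y = 2.323 ✓
  S = 1.666 -> Y = 3.776 ✓
  S = -2.349 -> Y = 6.518 ✓
All samples match this transformation.

(b) S² + 1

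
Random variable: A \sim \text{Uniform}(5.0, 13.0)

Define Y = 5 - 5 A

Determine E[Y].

For Y = -5A + 5:
E[Y] = -5 * E[A] + 5
E[A] = (5 + 13)/2 = 9
E[Y] = -5 * 9 + 5 = -40

-40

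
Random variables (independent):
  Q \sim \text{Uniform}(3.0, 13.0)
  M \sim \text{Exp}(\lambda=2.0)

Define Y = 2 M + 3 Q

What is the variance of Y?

For independent RVs: Var(aX + bY) = a²Var(X) + b²Var(Y)
Var(Q) = 8.3333333
Var(M) = 0.25
Var(Y) = 3²*8.3333333 + 2²*0.25
= 9*8.3333333 + 4*0.25 = 76

76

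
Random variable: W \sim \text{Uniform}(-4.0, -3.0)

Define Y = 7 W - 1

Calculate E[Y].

For Y = 7W - 1:
E[Y] = 7 * E[W] - 1
E[W] = (-4 - 3)/2 = -3.5
E[Y] = 7 * (-3.5) - 1 = -25.5

-25.5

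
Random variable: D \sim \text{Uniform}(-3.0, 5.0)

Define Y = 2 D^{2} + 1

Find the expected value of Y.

E[Y] = 2*E[D²] + 1
E[D] = 1
E[D²] = Var(D) + (E[D])² = 5.3333333 + 1 = 6.3333333
E[Y] = 2*6.3333333 + 1 = 13.666667

13.666667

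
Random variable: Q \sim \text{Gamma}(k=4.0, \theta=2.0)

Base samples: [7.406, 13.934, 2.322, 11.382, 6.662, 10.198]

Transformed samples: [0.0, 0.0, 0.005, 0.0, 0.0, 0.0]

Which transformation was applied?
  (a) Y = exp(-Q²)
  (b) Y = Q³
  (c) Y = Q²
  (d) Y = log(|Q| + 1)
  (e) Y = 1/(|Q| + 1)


Checking option (a) Y = exp(-Q²):
  Q = 7.406 -> Y = 0.0 ✓
  Q = 13.934 -> Y = 0.0 ✓
  Q = 2.322 -> Y = 0.005 ✓
All samples match this transformation.

(a) exp(-Q²)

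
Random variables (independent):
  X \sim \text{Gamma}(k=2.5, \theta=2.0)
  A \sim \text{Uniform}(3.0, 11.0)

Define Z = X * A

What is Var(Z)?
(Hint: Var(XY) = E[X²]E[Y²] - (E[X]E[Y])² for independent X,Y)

Var(XY) = E[X²]E[Y²] - (E[X]E[Y])²
E[X] = 5, Var(X) = 10
E[A] = 7, Var(A) = 5.3333333
E[X²] = 10 + 5² = 35
E[A²] = 5.3333333 + 7² = 54.333333
Var(Z) = 35*54.333333 - (5*7)²
= 1901.6667 - 1225 = 676.66667

676.66667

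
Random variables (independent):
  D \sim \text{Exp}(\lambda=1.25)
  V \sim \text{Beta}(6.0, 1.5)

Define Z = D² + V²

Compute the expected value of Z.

E[Z] = E[D²] + E[V²]
E[D²] = Var(D) + E[D]² = 0.64 + 0.64 = 1.28
E[V²] = Var(V) + E[V]² = 0.018823529 + 0.64 = 0.65882353
E[Z] = 1.28 + 0.65882353 = 1.9388235

1.9388235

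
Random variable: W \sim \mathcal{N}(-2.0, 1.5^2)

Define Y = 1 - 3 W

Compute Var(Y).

For Y = aW + b: Var(Y) = a² * Var(W)
Var(W) = 1.5^2 = 2.25
Var(Y) = (-3)² * 2.25 = 9 * 2.25 = 20.25

20.25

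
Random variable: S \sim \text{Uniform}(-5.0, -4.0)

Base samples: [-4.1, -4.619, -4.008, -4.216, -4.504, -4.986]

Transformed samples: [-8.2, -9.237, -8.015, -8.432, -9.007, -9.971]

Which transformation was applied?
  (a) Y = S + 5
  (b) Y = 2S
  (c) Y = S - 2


Checking option (b) Y = 2S:
  S = -4.1 -> Y = -8.2 ✓
  S = -4.619 -> Y = -9.237 ✓
  S = -4.008 -> Y = -8.015 ✓
All samples match this transformation.

(b) 2S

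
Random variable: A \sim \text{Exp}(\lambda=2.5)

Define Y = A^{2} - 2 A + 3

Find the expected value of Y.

E[Y] = 1*E[A²] - 2*E[A] + 3
E[A] = 0.4
E[A²] = Var(A) + (E[A])² = 0.16 + 0.16 = 0.32
E[Y] = 1*0.32 - 2*0.4 + 3 = 2.52

2.52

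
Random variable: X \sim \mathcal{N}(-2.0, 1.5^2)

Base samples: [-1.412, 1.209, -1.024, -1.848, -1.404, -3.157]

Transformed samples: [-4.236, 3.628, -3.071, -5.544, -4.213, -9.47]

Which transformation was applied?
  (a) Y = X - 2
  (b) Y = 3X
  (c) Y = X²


Checking option (b) Y = 3X:
  X = -1.412 -> Y = -4.236 ✓
  X = 1.209 -> Y = 3.628 ✓
  X = -1.024 -> Y = -3.071 ✓
All samples match this transformation.

(b) 3X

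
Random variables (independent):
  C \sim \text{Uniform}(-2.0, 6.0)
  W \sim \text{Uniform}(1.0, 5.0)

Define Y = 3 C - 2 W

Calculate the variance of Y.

For independent RVs: Var(aX + bY) = a²Var(X) + b²Var(Y)
Var(C) = 5.3333333
Var(W) = 1.3333333
Var(Y) = 3²*5.3333333 + (-2)²*1.3333333
= 9*5.3333333 + 4*1.3333333 = 53.333333

53.333333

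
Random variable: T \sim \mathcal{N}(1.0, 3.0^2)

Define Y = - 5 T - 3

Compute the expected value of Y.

For Y = -5T - 3:
E[Y] = -5 * E[T] - 3
E[T] = 1.0 = 1
E[Y] = -5 * 1 - 3 = -8

-8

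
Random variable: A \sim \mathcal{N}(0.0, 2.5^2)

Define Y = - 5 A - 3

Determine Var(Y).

For Y = aA + b: Var(Y) = a² * Var(A)
Var(A) = 2.5^2 = 6.25
Var(Y) = (-5)² * 6.25 = 25 * 6.25 = 156.25

156.25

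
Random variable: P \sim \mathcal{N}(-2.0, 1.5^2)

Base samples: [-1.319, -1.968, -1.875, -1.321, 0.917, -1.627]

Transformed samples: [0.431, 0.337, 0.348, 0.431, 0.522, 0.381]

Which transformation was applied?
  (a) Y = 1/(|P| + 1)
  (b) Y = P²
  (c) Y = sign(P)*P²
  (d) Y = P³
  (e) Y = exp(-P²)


Checking option (a) Y = 1/(|P| + 1):
  P = -1.319 -> Y = 0.431 ✓
  P = -1.968 -> Y = 0.337 ✓
  P = -1.875 -> Y = 0.348 ✓
All samples match this transformation.

(a) 1/(|P| + 1)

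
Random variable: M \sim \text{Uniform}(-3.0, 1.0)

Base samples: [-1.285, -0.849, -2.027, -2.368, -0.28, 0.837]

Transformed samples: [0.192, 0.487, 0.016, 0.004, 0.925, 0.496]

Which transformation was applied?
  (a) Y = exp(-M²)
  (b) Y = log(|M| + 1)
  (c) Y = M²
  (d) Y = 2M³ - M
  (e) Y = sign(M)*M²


Checking option (a) Y = exp(-M²):
  M = -1.285 -> Y = 0.192 ✓
  M = -0.849 -> Y = 0.487 ✓
  M = -2.027 -> Y = 0.016 ✓
All samples match this transformation.

(a) exp(-M²)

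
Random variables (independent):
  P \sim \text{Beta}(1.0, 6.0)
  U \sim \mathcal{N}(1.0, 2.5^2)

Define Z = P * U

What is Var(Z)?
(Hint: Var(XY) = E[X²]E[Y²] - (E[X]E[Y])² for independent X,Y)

Var(XY) = E[X²]E[Y²] - (E[X]E[Y])²
E[P] = 0.14285714, Var(P) = 0.015306122
E[U] = 1, Var(U) = 6.25
E[P²] = 0.015306122 + 0.14285714² = 0.035714286
E[U²] = 6.25 + 1² = 7.25
Var(Z) = 0.035714286*7.25 - (0.14285714*1)²
= 0.25892857 - 0.020408163 = 0.23852041

0.23852041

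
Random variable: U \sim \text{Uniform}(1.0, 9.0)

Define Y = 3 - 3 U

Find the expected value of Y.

For Y = -3U + 3:
E[Y] = -3 * E[U] + 3
E[U] = (1 + 9)/2 = 5
E[Y] = -3 * 5 + 3 = -12

-12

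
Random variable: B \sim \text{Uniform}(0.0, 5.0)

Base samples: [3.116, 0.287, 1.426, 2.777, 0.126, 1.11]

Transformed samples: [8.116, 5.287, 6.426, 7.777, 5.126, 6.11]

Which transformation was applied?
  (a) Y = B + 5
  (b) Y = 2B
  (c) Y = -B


Checking option (a) Y = B + 5:
  B = 3.116 -> Y = 8.116 ✓
  B = 0.287 -> Y = 5.287 ✓
  B = 1.426 -> Y = 6.426 ✓
All samples match this transformation.

(a) B + 5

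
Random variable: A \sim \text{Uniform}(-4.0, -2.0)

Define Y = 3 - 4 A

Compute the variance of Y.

For Y = aA + b: Var(Y) = a² * Var(A)
Var(A) = (-2 + 4)^2/12 = 0.33333333
Var(Y) = (-4)² * 0.33333333 = 16 * 0.33333333 = 5.3333333

5.3333333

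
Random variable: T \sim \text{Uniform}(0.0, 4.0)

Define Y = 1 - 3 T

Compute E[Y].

For Y = -3T + 1:
E[Y] = -3 * E[T] + 1
E[T] = (0 + 4)/2 = 2
E[Y] = -3 * 2 + 1 = -5

-5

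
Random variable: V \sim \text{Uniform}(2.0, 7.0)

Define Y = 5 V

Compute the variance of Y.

For Y = aV + b: Var(Y) = a² * Var(V)
Var(V) = (7 - 2)^2/12 = 2.0833333
Var(Y) = 5² * 2.0833333 = 25 * 2.0833333 = 52.083333

52.083333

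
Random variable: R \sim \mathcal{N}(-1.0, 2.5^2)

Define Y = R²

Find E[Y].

Using E[X²] = Var(X) + (E[X])²:
E[R] = -1
Var(R) = 2.5^2 = 6.25
E[R²] = 6.25 + (-1)² = 6.25 + 1 = 7.25

7.25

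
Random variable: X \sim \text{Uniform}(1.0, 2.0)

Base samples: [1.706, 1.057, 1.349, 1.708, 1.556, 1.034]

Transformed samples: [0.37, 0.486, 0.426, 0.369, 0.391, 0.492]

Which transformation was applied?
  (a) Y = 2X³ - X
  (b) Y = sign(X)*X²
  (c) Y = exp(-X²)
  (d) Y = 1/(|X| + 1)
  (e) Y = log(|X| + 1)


Checking option (d) Y = 1/(|X| + 1):
  X = 1.706 -> Y = 0.37 ✓
  X = 1.057 -> Y = 0.486 ✓
  X = 1.349 -> Y = 0.426 ✓
All samples match this transformation.

(d) 1/(|X| + 1)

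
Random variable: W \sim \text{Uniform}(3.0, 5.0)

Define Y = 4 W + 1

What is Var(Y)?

For Y = aW + b: Var(Y) = a² * Var(W)
Var(W) = (5 - 3)^2/12 = 0.33333333
Var(Y) = 4² * 0.33333333 = 16 * 0.33333333 = 5.3333333

5.3333333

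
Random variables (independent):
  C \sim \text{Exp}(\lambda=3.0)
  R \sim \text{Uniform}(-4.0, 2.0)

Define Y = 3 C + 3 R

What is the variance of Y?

For independent RVs: Var(aX + bY) = a²Var(X) + b²Var(Y)
Var(C) = 0.11111111
Var(R) = 3
Var(Y) = 3²*0.11111111 + 3²*3
= 9*0.11111111 + 9*3 = 28

28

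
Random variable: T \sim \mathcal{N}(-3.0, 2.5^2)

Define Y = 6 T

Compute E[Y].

For Y = 6T:
E[Y] = 6 * E[T]
E[T] = -3.0 = -3
E[Y] = 6 * (-3) = -18

-18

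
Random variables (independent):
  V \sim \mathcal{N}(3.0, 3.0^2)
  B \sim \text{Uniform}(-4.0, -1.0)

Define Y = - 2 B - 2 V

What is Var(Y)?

For independent RVs: Var(aX + bY) = a²Var(X) + b²Var(Y)
Var(V) = 9
Var(B) = 0.75
Var(Y) = (-2)²*9 + (-2)²*0.75
= 4*9 + 4*0.75 = 39

39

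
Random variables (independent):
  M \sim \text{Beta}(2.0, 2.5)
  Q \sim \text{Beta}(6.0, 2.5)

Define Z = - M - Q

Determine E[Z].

E[Z] = -1*E[M] - 1*E[Q]
E[M] = 0.44444444
E[Q] = 0.70588235
E[Z] = -1*0.44444444 - 1*0.70588235 = -1.1503268

-1.1503268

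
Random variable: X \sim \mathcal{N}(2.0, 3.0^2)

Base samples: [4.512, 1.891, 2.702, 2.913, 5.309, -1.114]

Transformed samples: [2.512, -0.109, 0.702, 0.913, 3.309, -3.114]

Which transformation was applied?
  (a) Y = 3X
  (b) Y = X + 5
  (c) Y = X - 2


Checking option (c) Y = X - 2:
  X = 4.512 -> Y = 2.512 ✓
  X = 1.891 -> Y = -0.109 ✓
  X = 2.702 -> Y = 0.702 ✓
All samples match this transformation.

(c) X - 2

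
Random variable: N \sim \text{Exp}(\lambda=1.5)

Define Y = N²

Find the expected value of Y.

Using E[X²] = Var(X) + (E[X])²:
E[N] = 0.66666667
Var(N) = 1/1.5^2 = 0.44444444
E[N²] = 0.44444444 + 0.66666667² = 0.44444444 + 0.44444444 = 0.88888889

0.88888889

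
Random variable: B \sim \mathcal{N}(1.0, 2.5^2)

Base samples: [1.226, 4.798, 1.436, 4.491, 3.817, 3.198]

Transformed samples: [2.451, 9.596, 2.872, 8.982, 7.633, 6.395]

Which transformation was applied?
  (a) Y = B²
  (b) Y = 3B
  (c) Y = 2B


Checking option (c) Y = 2B:
  B = 1.226 -> Y = 2.451 ✓
  B = 4.798 -> Y = 9.596 ✓
  B = 1.436 -> Y = 2.872 ✓
All samples match this transformation.

(c) 2B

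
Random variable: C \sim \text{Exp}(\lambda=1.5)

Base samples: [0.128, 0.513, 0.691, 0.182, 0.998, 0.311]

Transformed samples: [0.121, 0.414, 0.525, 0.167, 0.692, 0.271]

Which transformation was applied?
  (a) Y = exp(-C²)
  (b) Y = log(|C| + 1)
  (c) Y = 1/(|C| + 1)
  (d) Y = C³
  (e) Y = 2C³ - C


Checking option (b) Y = log(|C| + 1):
  C = 0.128 -> Y = 0.121 ✓
  C = 0.513 -> Y = 0.414 ✓
  C = 0.691 -> Y = 0.525 ✓
All samples match this transformation.

(b) log(|C| + 1)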